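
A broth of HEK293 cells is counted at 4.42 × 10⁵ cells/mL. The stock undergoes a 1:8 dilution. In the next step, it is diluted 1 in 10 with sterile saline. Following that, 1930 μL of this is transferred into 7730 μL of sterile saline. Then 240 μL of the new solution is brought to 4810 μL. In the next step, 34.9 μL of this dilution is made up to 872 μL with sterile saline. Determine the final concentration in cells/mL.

Overall dilution factor = 8 × 10 × 5.005 × 20.04 × 24.99 = 2.01 × 10⁵.
4.42 × 10⁵ cells/mL / 2.01 × 10⁵ = 2.20 cells/mL.

2.20 cells/mL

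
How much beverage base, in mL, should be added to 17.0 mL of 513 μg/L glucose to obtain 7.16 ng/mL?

1200 mL

7.16 ng/mL = 7.16 μg/L.
V₂ = C₁V₁/C₂ = 513 × 17.0 / 7.16 = 1218 mL.
Diluent to add = V₂ − V₁ = 1218 − 17.0 = 1200 mL.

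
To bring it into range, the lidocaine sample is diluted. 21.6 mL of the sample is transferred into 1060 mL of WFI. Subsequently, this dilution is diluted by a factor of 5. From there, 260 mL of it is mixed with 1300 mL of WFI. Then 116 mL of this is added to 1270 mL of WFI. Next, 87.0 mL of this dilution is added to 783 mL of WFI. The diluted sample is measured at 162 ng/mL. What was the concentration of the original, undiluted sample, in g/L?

Overall dilution factor = 50.07 × 5 × 6 × 11.95 × 10 = 1.79 × 10⁵.
Original = 162 ng/mL × 1.79 × 10⁵ = 2.91 × 10⁷ ng/mL = 29.1 g/L.

29.1 g/L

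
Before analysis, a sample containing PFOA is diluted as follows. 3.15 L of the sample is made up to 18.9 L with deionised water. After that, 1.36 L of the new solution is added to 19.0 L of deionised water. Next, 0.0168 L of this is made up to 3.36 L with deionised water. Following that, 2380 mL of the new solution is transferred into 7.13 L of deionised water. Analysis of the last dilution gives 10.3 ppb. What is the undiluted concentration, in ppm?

739 ppm

Overall dilution factor = 6 × 14.97 × 200 × 3.996 = 7.18 × 10⁴.
Original = 10.3 ppb × 7.18 × 10⁴ = 7.39 × 10⁵ ppb = 739 ppm.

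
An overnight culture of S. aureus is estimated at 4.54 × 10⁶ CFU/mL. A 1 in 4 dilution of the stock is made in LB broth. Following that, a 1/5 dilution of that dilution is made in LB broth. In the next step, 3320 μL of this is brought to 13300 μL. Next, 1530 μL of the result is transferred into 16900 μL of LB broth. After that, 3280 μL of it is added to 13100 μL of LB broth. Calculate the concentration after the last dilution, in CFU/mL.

942 CFU/mL

Overall dilution factor = 4 × 5 × 4.006 × 12.05 × 4.994 = 4820.
4.54 × 10⁶ CFU/mL / 4820 = 942 CFU/mL.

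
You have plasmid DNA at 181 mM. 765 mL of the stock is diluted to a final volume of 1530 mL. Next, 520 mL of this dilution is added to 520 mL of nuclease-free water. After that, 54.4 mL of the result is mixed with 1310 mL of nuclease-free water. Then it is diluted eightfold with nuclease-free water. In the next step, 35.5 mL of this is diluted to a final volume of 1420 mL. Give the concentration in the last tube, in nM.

5640 nM

Overall dilution factor = 2 × 2 × 25.08 × 8 × 40 = 3.21 × 10⁴.
181 mM / 3.21 × 10⁴ = 5.64 × 10⁻³ mM = 5640 nM.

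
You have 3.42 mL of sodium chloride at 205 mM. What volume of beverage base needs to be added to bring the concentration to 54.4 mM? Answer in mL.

V₂ = C₁V₁/C₂ = 205 × 3.42 / 54.4 = 12.9 mL.
Diluent to add = V₂ − V₁ = 12.9 − 3.42 = 9.47 mL.

9.47 mL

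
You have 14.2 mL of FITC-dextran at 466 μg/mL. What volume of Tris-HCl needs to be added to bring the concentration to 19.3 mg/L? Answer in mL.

329 mL

19.3 mg/L = 19.3 μg/mL.
V₂ = C₁V₁/C₂ = 466 × 14.2 / 19.3 = 343 mL.
Diluent to add = V₂ − V₁ = 343 − 14.2 = 329 mL.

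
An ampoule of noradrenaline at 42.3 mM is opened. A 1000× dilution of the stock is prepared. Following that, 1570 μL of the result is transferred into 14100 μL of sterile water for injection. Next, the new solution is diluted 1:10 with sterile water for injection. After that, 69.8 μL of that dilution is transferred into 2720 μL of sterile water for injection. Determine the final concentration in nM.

10.6 nM

Overall dilution factor = 1000 × 9.981 × 10 × 39.97 = 3.99 × 10⁶.
42.3 mM / 3.99 × 10⁶ = 1.06 × 10⁻⁵ mM = 10.6 nM.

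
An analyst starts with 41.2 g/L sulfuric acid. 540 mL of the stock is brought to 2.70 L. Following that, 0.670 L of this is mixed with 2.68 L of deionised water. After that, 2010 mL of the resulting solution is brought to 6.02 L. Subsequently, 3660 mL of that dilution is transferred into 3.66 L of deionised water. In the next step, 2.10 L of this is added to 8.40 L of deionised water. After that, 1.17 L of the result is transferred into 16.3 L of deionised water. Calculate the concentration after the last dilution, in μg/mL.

3.69 μg/mL

Overall dilution factor = 5 × 5 × 2.995 × 2 × 5 × 14.93 = 1.12 × 10⁴.
41.2 g/L / 1.12 × 10⁴ = 3.69 × 10⁻³ g/L = 3.69 μg/mL.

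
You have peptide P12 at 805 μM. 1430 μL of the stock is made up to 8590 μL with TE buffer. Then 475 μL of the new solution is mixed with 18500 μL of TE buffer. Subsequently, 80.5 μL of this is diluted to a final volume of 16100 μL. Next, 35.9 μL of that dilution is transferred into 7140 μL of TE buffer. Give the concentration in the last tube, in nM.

Overall dilution factor = 6.007 × 39.95 × 200 × 199.9 = 9.59 × 10⁶.
805 μM / 9.59 × 10⁶ = 8.39 × 10⁻⁵ μM = 0.0839 nM.

0.0839 nM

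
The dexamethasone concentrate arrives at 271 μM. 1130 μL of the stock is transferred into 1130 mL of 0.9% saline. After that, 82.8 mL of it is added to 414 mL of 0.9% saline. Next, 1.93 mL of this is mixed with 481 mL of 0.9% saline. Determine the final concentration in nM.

0.180 nM

Overall dilution factor = 1001 × 6 × 250.2 = 1.50 × 10⁶.
271 μM / 1.50 × 10⁶ = 1.80 × 10⁻⁴ μM = 0.180 nM.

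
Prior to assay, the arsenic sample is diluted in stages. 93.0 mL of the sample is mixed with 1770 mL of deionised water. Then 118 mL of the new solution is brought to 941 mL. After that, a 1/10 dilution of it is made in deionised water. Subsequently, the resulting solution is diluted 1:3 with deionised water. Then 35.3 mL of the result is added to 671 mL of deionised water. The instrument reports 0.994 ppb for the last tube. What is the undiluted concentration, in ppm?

Overall dilution factor = 20.03 × 7.975 × 10 × 3 × 20.01 = 9.59 × 10⁴.
Original = 0.994 ppb × 9.59 × 10⁴ = 9.53 × 10⁴ ppb = 95.3 ppm.

95.3 ppm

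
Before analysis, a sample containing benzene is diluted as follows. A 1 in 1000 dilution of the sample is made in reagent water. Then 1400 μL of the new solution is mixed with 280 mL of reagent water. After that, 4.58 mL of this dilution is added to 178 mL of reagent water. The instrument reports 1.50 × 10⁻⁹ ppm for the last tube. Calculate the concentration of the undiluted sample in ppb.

Overall dilution factor = 1000 × 201 × 39.86 = 8.01 × 10⁶.
Original = 1.50 × 10⁻⁹ ppm × 8.01 × 10⁶ = 0.0120 ppm = 12.0 ppb.

12.0 ppb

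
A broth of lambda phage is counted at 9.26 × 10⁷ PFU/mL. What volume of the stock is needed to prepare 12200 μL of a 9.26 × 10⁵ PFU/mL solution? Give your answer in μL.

V₁ = C₂V₂/C₁ = 9.26 × 10⁵ × 12200 / 9.26 × 10⁷ = 122 μL.

122 μL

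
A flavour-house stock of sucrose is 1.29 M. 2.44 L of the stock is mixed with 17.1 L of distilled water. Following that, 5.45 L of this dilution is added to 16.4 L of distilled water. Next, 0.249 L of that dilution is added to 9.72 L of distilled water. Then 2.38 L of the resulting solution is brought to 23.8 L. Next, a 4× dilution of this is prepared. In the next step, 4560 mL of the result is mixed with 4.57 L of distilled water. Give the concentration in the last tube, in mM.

Overall dilution factor = 8.008 × 4.009 × 40.04 × 10 × 4 × 2.002 = 1.03 × 10⁵.
1.29 M / 1.03 × 10⁵ = 1.25 × 10⁻⁵ M = 0.0125 mM.

0.0125 mM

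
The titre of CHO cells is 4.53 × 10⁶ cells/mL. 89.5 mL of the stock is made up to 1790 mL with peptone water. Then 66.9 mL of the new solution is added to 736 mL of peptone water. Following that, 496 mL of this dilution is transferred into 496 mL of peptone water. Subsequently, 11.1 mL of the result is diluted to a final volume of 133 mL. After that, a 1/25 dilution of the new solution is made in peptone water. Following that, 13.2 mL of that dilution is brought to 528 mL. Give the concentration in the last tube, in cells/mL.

0.788 cells/mL

Overall dilution factor = 20 × 12.00 × 2 × 11.98 × 25 × 40 = 5.75 × 10⁶.
4.53 × 10⁶ cells/mL / 5.75 × 10⁶ = 0.788 cells/mL.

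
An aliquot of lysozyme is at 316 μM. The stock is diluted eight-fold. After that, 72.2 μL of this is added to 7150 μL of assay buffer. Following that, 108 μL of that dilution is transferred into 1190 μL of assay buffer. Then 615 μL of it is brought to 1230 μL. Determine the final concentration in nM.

16.4 nM

Overall dilution factor = 8 × 100.0 × 12.02 × 2 = 1.92 × 10⁴.
316 μM / 1.92 × 10⁴ = 0.0164 μM = 16.4 nM.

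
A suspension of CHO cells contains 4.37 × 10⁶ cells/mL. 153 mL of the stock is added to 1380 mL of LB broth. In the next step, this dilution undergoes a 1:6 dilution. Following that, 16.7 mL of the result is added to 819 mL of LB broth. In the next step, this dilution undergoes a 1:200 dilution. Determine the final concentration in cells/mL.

7.26 cells/mL

Overall dilution factor = 10.02 × 6 × 50.04 × 200 = 6.02 × 10⁵.
4.37 × 10⁶ cells/mL / 6.02 × 10⁵ = 7.26 cells/mL.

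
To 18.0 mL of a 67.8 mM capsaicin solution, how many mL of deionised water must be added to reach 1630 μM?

1630 μM = 1.63 mM.
V₂ = C₁V₁/C₂ = 67.8 × 18.0 / 1.63 = 749 mL.
Diluent to add = V₂ − V₁ = 749 − 18.0 = 731 mL.

731 mL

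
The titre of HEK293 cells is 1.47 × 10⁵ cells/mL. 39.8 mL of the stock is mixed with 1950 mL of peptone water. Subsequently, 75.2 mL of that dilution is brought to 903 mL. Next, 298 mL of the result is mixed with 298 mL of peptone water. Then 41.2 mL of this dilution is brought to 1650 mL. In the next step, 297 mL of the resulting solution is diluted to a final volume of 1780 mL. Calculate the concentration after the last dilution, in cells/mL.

0.510 cells/mL

Overall dilution factor = 49.99 × 12.01 × 2 × 40.05 × 5.993 = 2.88 × 10⁵.
1.47 × 10⁵ cells/mL / 2.88 × 10⁵ = 0.510 cells/mL.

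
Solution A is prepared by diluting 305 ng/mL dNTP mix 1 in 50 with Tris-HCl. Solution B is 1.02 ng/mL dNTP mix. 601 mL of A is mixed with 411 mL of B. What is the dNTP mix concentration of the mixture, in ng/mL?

4.04 ng/mL

C_A = 305 ng/mL / 50 = 6.10 ng/mL.
C_mix = (C_A·V_A + C_B·V_B)/(V_A + V_B) = (6.10×601 + 1.02×411) / 1012 = 4.04 ng/mL.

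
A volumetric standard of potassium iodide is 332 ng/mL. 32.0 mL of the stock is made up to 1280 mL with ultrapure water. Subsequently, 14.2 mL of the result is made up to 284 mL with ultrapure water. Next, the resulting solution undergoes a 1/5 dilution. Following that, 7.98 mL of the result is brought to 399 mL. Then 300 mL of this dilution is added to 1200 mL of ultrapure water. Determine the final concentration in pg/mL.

Overall dilution factor = 40 × 20 × 5 × 50 × 5 = 1.00 × 10⁶.
332 ng/mL / 1.00 × 10⁶ = 3.32 × 10⁻⁴ ng/mL = 0.332 pg/mL.

0.332 pg/mL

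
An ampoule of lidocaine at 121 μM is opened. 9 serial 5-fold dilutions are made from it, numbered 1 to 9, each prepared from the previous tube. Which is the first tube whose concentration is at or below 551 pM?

tube 8

Tube n has concentration 121 μM / 5ⁿ.
Need 5ⁿ ≥ 121 μM / 551 pM = 2.20 × 10⁵, so n ≥ 7.64.
First such tube: n = 8.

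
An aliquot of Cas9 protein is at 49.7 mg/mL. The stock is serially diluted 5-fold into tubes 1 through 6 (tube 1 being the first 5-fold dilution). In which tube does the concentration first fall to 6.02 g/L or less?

tube 2

Tube n has concentration 49.7 mg/mL / 5ⁿ.
Need 5ⁿ ≥ 49.7 mg/mL / 6.02 g/L = 8.26, so n ≥ 1.31.
First such tube: n = 2.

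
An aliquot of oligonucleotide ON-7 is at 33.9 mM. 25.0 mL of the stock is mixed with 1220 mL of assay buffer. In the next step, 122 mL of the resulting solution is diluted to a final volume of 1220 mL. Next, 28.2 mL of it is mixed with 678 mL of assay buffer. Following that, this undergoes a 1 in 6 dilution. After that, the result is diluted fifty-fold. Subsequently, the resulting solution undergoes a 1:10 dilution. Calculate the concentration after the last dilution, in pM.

Overall dilution factor = 49.80 × 10 × 25.04 × 6 × 50 × 10 = 3.74 × 10⁷.
33.9 mM / 3.74 × 10⁷ = 9.06 × 10⁻⁷ mM = 906 pM.

906 pM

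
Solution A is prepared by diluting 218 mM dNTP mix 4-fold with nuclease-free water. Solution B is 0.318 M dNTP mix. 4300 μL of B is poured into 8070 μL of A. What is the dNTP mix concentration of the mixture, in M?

0.146 M

C_A = 218 mM / 4 = 54.5 mM.
C_B = 0.318 M = 318 mM.
C_mix = (C_A·V_A + C_B·V_B)/(V_A + V_B) = (54.5×8070 + 318×4300) / 12370 = 146 mM = 0.146 M.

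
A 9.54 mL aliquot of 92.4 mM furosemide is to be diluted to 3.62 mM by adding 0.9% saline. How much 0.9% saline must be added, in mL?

234 mL

V₂ = C₁V₁/C₂ = 92.4 × 9.54 / 3.62 = 244 mL.
Diluent to add = V₂ − V₁ = 244 − 9.54 = 234 mL.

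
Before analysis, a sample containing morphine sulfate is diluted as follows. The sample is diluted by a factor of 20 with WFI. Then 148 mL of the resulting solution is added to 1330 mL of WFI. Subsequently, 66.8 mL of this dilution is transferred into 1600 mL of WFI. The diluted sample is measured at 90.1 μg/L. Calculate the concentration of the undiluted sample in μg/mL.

Overall dilution factor = 20 × 9.986 × 24.95 = 4984.
Original = 90.1 μg/L × 4984 = 4.49 × 10⁵ μg/L = 449 μg/mL.

449 μg/mL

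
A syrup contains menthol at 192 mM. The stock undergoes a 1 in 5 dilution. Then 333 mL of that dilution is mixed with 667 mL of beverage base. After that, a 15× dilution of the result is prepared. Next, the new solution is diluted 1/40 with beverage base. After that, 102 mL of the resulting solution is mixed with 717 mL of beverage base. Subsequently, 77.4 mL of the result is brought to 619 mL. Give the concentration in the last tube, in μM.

0.332 μM

Overall dilution factor = 5 × 3.003 × 15 × 40 × 8.029 × 7.997 = 5.79 × 10⁵.
192 mM / 5.79 × 10⁵ = 3.32 × 10⁻⁴ mM = 0.332 μM.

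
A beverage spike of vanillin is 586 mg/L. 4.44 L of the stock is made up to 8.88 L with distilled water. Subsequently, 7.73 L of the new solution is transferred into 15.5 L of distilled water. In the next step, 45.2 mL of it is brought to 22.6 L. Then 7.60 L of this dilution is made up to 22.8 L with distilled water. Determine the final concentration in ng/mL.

Overall dilution factor = 2 × 3.005 × 500 × 3 = 9016.
586 mg/L / 9016 = 0.0650 mg/L = 65.0 ng/mL.

65.0 ng/mL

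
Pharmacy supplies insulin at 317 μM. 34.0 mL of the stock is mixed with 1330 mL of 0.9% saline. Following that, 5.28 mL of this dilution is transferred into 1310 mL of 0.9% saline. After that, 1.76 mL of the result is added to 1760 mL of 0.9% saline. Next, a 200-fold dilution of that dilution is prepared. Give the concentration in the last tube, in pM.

0.158 pM

Overall dilution factor = 40.12 × 249.1 × 1001 × 200 = 2.00 × 10⁹.
317 μM / 2.00 × 10⁹ = 1.58 × 10⁻⁷ μM = 0.158 pM.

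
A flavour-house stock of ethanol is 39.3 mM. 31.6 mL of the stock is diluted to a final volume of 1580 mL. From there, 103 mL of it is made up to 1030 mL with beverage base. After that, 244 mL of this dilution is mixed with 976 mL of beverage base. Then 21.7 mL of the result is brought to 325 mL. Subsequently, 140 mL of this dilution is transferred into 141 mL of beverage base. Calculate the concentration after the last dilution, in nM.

523 nM

Overall dilution factor = 50 × 10 × 5 × 14.98 × 2.007 = 7.52 × 10⁴.
39.3 mM / 7.52 × 10⁴ = 5.23 × 10⁻⁴ mM = 523 nM.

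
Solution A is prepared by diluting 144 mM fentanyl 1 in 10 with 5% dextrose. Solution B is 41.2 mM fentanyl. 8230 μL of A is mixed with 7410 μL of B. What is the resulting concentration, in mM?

C_A = 144 mM / 10 = 14.4 mM.
C_mix = (C_A·V_A + C_B·V_B)/(V_A + V_B) = (14.4×8230 + 41.2×7410) / 15640 = 27.1 mM.

27.1 mM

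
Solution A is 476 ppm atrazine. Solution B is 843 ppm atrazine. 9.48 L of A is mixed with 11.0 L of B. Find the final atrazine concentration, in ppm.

C_mix = (C_A·V_A + C_B·V_B)/(V_A + V_B) = (476×9.48 + 843×11.0) / 20.48 = 673 ppm.

673 ppm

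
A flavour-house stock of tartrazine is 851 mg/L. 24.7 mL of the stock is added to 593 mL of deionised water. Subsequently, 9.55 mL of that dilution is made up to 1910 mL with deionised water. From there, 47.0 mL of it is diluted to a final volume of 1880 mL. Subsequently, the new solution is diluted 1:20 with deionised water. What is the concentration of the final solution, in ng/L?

213 ng/L

Overall dilution factor = 25.01 × 200 × 40 × 20 = 4.00 × 10⁶.
851 mg/L / 4.00 × 10⁶ = 2.13 × 10⁻⁴ mg/L = 213 ng/L.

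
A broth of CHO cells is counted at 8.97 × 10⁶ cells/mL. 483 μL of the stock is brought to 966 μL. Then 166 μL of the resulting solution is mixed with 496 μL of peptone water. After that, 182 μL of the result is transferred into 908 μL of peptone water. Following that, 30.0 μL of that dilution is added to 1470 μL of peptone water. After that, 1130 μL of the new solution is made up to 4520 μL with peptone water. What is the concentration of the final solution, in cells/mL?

Overall dilution factor = 2 × 3.988 × 5.989 × 50 × 4 = 9554.
8.97 × 10⁶ cells/mL / 9554 = 939 cells/mL.

939 cells/mL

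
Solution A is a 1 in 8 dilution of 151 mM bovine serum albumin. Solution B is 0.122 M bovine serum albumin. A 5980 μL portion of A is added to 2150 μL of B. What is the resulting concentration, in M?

C_A = 151 mM / 8 = 18.9 mM.
C_B = 0.122 M = 122 mM.
C_mix = (C_A·V_A + C_B·V_B)/(V_A + V_B) = (18.9×5980 + 122×2150) / 8130 = 46.1 mM = 0.0461 M.

0.0461 M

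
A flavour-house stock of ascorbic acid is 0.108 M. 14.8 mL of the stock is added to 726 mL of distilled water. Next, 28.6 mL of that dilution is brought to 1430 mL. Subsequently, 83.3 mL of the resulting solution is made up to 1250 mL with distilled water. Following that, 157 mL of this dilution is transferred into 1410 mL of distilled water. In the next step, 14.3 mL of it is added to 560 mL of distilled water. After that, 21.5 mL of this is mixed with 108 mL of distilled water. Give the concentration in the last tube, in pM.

Overall dilution factor = 50.05 × 50 × 15.01 × 9.981 × 40.16 × 6.023 = 9.07 × 10⁷.
0.108 M / 9.07 × 10⁷ = 1.19 × 10⁻⁹ M = 1190 pM.

1190 pM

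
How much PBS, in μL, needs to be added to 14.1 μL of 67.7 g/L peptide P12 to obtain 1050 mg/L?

895 μL

1050 mg/L = 1.05 g/L.
V₂ = C₁V₁/C₂ = 67.7 × 14.1 / 1.05 = 909 μL.
Diluent to add = V₂ − V₁ = 909 − 14.1 = 895 μL.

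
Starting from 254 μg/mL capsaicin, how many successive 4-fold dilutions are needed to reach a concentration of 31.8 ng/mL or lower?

Need 4ⁿ ≥ 7987, so n ≥ log(7987)/log(4) = 6.48.
Minimum whole steps: n = 7.

7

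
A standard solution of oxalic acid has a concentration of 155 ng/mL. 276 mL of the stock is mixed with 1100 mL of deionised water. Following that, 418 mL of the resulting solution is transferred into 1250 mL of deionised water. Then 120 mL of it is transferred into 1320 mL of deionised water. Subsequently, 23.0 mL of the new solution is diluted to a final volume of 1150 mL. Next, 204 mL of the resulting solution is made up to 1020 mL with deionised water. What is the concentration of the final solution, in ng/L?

Overall dilution factor = 4.986 × 3.990 × 12 × 50 × 5 = 5.97 × 10⁴.
155 ng/mL / 5.97 × 10⁴ = 2.60 × 10⁻³ ng/mL = 2.60 ng/L.

2.60 ng/L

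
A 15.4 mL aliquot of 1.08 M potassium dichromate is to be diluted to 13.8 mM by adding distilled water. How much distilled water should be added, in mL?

1190 mL

13.8 mM = 0.0138 M.
V₂ = C₁V₁/C₂ = 1.08 × 15.4 / 0.0138 = 1205 mL.
Diluent to add = V₂ − V₁ = 1205 − 15.4 = 1190 mL.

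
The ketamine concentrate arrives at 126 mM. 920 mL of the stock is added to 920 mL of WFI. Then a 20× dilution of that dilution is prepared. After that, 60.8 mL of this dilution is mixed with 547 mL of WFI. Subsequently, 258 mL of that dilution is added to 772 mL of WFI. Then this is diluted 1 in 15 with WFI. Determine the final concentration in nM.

Overall dilution factor = 2 × 20 × 9.997 × 3.992 × 15 = 2.39 × 10⁴.
126 mM / 2.39 × 10⁴ = 5.26 × 10⁻³ mM = 5260 nM.

5260 nM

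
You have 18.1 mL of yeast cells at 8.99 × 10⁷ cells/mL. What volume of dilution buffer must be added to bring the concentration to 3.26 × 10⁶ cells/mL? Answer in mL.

V₂ = C₁V₁/C₂ = 8.99 × 10⁷ × 18.1 / 3.26 × 10⁶ = 499 mL.
Diluent to add = V₂ − V₁ = 499 − 18.1 = 481 mL.

481 mL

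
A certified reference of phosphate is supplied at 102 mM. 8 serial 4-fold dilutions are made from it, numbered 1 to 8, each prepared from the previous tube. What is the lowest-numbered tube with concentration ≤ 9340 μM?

Tube n has concentration 102 mM / 4ⁿ.
Need 4ⁿ ≥ 102 mM / 9340 μM = 10.9, so n ≥ 1.72.
First such tube: n = 2.

tube 2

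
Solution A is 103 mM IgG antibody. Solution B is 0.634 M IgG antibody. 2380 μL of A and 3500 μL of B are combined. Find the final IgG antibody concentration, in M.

C_B = 0.634 M = 634 mM.
C_mix = (C_A·V_A + C_B·V_B)/(V_A + V_B) = (103×2380 + 634×3500) / 5880 = 419 mM = 0.419 M.

0.419 M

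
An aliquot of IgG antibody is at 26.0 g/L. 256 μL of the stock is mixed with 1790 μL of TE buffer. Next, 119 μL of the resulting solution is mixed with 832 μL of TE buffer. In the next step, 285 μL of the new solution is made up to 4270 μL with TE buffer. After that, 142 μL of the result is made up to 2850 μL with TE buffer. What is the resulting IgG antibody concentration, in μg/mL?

1.35 μg/mL

Overall dilution factor = 7.992 × 7.992 × 14.98 × 20.07 = 1.92 × 10⁴.
26.0 g/L / 1.92 × 10⁴ = 1.35 × 10⁻³ g/L = 1.35 μg/mL.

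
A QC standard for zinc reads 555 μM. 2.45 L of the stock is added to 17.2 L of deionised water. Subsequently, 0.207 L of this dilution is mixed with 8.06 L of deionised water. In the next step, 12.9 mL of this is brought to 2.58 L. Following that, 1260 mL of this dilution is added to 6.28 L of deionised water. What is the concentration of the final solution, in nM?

Overall dilution factor = 8.020 × 39.94 × 200 × 5.984 = 3.83 × 10⁵.
555 μM / 3.83 × 10⁵ = 1.45 × 10⁻³ μM = 1.45 nM.

1.45 nM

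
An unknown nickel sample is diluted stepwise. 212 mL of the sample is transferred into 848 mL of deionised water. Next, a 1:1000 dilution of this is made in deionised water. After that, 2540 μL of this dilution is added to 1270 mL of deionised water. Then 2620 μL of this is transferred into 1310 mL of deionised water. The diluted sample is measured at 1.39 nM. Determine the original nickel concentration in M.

1.74 M

Overall dilution factor = 5 × 1000 × 501 × 501 = 1.26 × 10⁹.
Original = 1.39 nM × 1.26 × 10⁹ = 1.74 × 10⁹ nM = 1.74 M.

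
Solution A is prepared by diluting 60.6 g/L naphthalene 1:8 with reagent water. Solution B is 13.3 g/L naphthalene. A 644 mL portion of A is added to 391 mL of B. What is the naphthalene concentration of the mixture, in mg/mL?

C_A = 60.6 g/L / 8 = 7.58 g/L.
C_mix = (C_A·V_A + C_B·V_B)/(V_A + V_B) = (7.58×644 + 13.3×391) / 1035 = 9.74 g/L = 9.74 mg/mL.

9.74 mg/mL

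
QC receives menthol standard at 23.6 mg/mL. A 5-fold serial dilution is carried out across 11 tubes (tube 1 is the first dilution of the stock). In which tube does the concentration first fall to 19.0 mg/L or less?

tube 5

Tube n has concentration 23.6 mg/mL / 5ⁿ.
Need 5ⁿ ≥ 23.6 mg/mL / 19.0 mg/L = 1242, so n ≥ 4.43.
First such tube: n = 5.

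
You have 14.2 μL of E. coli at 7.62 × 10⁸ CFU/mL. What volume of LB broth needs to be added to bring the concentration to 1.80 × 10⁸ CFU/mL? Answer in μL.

V₂ = C₁V₁/C₂ = 7.62 × 10⁸ × 14.2 / 1.80 × 10⁸ = 60.1 μL.
Diluent to add = V₂ − V₁ = 60.1 − 14.2 = 45.9 μL.

45.9 μL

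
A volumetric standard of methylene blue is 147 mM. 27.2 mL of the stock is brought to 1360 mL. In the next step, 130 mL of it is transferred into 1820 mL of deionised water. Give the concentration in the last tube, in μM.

Overall dilution factor = 50 × 15 = 750.
147 mM / 750 = 0.196 mM = 196 μM.

196 μM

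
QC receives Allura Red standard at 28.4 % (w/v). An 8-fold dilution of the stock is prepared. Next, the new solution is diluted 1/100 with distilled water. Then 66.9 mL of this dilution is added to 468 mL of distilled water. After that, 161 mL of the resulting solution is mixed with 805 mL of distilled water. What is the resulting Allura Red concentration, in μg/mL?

Overall dilution factor = 8 × 100 × 7.996 × 6 = 3.84 × 10⁴.
28.4 % (w/v) / 3.84 × 10⁴ = 7.40 × 10⁻⁴ % (w/v) = 7.40 μg/mL.

7.40 μg/mL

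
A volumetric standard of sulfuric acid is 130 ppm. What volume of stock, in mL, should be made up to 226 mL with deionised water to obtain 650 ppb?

1.13 mL

650 ppb = 0.650 ppm.
V₁ = C₂V₂/C₁ = 0.650 × 226 / 130 = 1.13 mL.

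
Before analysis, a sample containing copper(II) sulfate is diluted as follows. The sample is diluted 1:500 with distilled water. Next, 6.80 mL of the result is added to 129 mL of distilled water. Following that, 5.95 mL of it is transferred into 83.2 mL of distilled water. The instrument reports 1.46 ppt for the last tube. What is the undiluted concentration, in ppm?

Overall dilution factor = 500 × 19.97 × 14.98 = 1.50 × 10⁵.
Original = 1.46 ppt × 1.50 × 10⁵ = 2.18 × 10⁵ ppt = 0.218 ppm.

0.218 ppm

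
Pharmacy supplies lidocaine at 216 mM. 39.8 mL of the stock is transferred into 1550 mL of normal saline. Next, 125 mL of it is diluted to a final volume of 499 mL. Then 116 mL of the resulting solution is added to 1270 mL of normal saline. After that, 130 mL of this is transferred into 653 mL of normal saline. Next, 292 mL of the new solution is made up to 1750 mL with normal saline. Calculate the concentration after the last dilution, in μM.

3.14 μM

Overall dilution factor = 39.94 × 3.992 × 11.95 × 6.023 × 5.993 = 6.88 × 10⁴.
216 mM / 6.88 × 10⁴ = 3.14 × 10⁻³ mM = 3.14 μM.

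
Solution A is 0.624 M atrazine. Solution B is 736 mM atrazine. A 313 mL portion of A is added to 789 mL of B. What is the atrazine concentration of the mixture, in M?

C_B = 736 mM = 0.736 M.
C_mix = (C_A·V_A + C_B·V_B)/(V_A + V_B) = (0.624×313 + 0.736×789) / 1102 = 0.704 M.

0.704 M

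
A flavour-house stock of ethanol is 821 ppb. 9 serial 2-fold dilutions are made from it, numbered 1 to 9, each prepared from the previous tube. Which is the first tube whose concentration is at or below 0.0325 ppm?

Tube n has concentration 821 ppb / 2ⁿ.
Need 2ⁿ ≥ 821 ppb / 0.0325 ppm = 25.3, so n ≥ 4.66.
First such tube: n = 5.

tube 5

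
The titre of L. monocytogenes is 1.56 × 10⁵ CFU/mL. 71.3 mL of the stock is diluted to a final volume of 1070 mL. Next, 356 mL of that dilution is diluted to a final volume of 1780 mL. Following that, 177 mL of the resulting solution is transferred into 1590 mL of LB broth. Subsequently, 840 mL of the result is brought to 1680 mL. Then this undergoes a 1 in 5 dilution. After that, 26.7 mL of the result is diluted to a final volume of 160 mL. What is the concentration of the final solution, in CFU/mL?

3.48 CFU/mL

Overall dilution factor = 15.01 × 5 × 9.983 × 2 × 5 × 5.993 = 4.49 × 10⁴.
1.56 × 10⁵ CFU/mL / 4.49 × 10⁴ = 3.48 CFU/mL.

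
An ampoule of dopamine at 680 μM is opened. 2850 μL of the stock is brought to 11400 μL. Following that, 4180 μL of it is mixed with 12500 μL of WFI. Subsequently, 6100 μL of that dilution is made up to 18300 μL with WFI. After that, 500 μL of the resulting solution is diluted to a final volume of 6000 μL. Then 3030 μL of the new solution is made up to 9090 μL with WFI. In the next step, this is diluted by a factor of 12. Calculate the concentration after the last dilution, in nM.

32.9 nM

Overall dilution factor = 4 × 3.990 × 3 × 12 × 3 × 12 = 2.07 × 10⁴.
680 μM / 2.07 × 10⁴ = 0.0329 μM = 32.9 nM.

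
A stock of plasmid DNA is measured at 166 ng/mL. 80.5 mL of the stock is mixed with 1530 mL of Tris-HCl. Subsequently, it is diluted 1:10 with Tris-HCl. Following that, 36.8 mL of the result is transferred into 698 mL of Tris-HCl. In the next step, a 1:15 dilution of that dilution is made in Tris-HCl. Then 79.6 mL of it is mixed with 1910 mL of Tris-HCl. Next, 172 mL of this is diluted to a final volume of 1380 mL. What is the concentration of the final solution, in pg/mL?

Overall dilution factor = 20.01 × 10 × 19.97 × 15 × 24.99 × 8.023 = 1.20 × 10⁷.
166 ng/mL / 1.20 × 10⁷ = 1.38 × 10⁻⁵ ng/mL = 0.0138 pg/mL.

0.0138 pg/mL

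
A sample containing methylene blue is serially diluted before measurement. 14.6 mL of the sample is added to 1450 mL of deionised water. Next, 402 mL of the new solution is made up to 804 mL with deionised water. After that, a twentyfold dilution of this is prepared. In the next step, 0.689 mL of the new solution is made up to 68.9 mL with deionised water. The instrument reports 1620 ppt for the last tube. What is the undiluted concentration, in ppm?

Overall dilution factor = 100.3 × 2 × 20 × 100 = 4.01 × 10⁵.
Original = 1620 ppt × 4.01 × 10⁵ = 6.50 × 10⁸ ppt = 650 ppm.

650 ppm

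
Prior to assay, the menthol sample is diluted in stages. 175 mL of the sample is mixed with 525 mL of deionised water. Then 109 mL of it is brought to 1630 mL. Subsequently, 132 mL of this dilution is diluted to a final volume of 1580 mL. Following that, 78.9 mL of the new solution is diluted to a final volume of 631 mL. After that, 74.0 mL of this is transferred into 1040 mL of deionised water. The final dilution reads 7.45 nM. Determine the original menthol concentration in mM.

0.642 mM

Overall dilution factor = 4 × 14.95 × 11.97 × 7.997 × 15.05 = 8.62 × 10⁴.
Original = 7.45 nM × 8.62 × 10⁴ = 6.42 × 10⁵ nM = 0.642 mM.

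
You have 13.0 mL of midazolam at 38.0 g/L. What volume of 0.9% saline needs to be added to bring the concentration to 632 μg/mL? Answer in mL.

769 mL

632 μg/mL = 0.632 g/L.
V₂ = C₁V₁/C₂ = 38.0 × 13.0 / 0.632 = 782 mL.
Diluent to add = V₂ − V₁ = 782 − 13.0 = 769 mL.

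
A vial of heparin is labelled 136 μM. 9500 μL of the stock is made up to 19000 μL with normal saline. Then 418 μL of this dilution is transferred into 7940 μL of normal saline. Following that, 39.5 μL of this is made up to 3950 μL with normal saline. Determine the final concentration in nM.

Overall dilution factor = 2 × 20.00 × 100 = 3999.
136 μM / 3999 = 0.0340 μM = 34.0 nM.

34.0 nM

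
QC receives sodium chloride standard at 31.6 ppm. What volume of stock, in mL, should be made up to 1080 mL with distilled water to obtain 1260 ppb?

43.1 mL

1260 ppb = 1.26 ppm.
V₁ = C₂V₂/C₁ = 1.26 × 1080 / 31.6 = 43.1 mL.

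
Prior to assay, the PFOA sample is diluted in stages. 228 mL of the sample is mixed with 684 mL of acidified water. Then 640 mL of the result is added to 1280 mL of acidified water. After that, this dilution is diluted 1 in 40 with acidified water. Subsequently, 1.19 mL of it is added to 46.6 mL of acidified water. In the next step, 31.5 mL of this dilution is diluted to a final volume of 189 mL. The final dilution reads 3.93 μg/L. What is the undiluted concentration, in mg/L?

Overall dilution factor = 4 × 3 × 40 × 40.16 × 6 = 1.16 × 10⁵.
Original = 3.93 μg/L × 1.16 × 10⁵ = 4.55 × 10⁵ μg/L = 455 mg/L.

455 mg/L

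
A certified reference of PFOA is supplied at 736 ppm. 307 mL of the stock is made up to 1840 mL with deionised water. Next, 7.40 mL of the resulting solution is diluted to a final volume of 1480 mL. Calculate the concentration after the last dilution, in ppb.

Overall dilution factor = 5.993 × 200 = 1199.
736 ppm / 1199 = 0.614 ppm = 614 ppb.

614 ppb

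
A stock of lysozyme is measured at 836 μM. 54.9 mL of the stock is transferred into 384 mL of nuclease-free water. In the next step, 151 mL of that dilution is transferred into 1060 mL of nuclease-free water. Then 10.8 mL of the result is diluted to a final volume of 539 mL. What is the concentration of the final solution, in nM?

Overall dilution factor = 7.995 × 8.020 × 49.91 = 3200.
836 μM / 3200 = 0.261 μM = 261 nM.

261 nM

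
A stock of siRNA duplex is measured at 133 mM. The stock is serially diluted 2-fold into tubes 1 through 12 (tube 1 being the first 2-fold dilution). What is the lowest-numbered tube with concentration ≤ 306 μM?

tube 9

Tube n has concentration 133 mM / 2ⁿ.
Need 2ⁿ ≥ 133 mM / 306 μM = 435, so n ≥ 8.76.
First such tube: n = 9.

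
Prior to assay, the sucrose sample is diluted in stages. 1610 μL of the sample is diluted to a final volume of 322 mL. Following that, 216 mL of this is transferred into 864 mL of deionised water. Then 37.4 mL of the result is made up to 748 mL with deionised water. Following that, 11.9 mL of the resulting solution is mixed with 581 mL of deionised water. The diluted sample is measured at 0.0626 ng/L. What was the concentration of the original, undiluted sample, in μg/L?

Overall dilution factor = 200 × 5 × 20 × 49.82 = 9.96 × 10⁵.
Original = 0.0626 ng/L × 9.96 × 10⁵ = 6.24 × 10⁴ ng/L = 62.4 μg/L.

62.4 μg/L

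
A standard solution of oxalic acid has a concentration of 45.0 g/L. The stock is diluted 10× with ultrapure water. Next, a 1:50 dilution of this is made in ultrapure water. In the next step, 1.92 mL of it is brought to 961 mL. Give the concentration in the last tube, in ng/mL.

180 ng/mL

Overall dilution factor = 10 × 50 × 500.5 = 2.50 × 10⁵.
45.0 g/L / 2.50 × 10⁵ = 1.80 × 10⁻⁴ g/L = 180 ng/mL.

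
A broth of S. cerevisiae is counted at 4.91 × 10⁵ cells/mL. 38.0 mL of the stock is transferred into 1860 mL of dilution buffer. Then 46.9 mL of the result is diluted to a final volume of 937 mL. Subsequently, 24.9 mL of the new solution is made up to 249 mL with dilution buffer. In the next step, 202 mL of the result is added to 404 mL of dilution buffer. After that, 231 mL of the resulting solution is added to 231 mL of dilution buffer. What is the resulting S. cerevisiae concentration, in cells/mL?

8.20 cells/mL

Overall dilution factor = 49.95 × 19.98 × 10 × 3 × 2 = 5.99 × 10⁴.
4.91 × 10⁵ cells/mL / 5.99 × 10⁴ = 8.20 cells/mL.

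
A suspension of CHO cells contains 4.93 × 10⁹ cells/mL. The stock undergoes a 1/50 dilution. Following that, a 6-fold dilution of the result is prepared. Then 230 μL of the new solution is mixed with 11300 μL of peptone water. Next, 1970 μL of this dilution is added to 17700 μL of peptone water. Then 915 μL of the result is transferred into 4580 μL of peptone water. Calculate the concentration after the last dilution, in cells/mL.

5470 cells/mL

Overall dilution factor = 50 × 6 × 50.13 × 9.985 × 6.005 = 9.02 × 10⁵.
4.93 × 10⁹ cells/mL / 9.02 × 10⁵ = 5470 cells/mL.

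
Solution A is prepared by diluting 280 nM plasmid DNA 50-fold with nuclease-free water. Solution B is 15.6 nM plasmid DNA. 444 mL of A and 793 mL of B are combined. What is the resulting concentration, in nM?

C_A = 280 nM / 50 = 5.60 nM.
C_mix = (C_A·V_A + C_B·V_B)/(V_A + V_B) = (5.60×444 + 15.6×793) / 1237 = 12.0 nM.

12.0 nM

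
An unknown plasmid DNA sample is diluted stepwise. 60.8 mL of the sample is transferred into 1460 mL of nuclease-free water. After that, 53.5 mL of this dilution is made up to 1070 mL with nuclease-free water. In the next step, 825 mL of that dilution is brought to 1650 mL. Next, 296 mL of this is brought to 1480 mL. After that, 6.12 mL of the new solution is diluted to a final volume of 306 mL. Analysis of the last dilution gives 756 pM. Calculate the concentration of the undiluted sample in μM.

Overall dilution factor = 25.01 × 20 × 2 × 5 × 50 = 2.50 × 10⁵.
Original = 756 pM × 2.50 × 10⁵ = 1.89 × 10⁸ pM = 189 μM.

189 μM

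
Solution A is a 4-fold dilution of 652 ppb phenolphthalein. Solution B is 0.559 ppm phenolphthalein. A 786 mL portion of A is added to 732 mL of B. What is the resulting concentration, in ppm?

C_A = 652 ppb / 4 = 163 ppb.
C_B = 0.559 ppm = 559 ppb.
C_mix = (C_A·V_A + C_B·V_B)/(V_A + V_B) = (163×786 + 559×732) / 1518 = 354 ppb = 0.354 ppm.

0.354 ppm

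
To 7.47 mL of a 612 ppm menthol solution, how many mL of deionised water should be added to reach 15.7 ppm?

V₂ = C₁V₁/C₂ = 612 × 7.47 / 15.7 = 291 mL.
Diluent to add = V₂ − V₁ = 291 − 7.47 = 284 mL.

284 mL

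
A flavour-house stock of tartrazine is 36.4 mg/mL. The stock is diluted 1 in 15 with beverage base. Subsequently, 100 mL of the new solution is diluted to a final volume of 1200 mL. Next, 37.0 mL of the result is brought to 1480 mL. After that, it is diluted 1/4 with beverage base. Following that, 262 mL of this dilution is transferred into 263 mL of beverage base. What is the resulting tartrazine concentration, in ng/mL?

Overall dilution factor = 15 × 12 × 40 × 4 × 2.004 = 5.77 × 10⁴.
36.4 mg/mL / 5.77 × 10⁴ = 6.31 × 10⁻⁴ mg/mL = 631 ng/mL.

631 ng/mL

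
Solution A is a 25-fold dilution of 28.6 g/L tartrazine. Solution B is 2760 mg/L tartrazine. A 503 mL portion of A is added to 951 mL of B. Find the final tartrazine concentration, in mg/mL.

2.20 mg/mL

C_A = 28.6 g/L / 25 = 1.14 g/L.
C_B = 2760 mg/L = 2.76 g/L.
C_mix = (C_A·V_A + C_B·V_B)/(V_A + V_B) = (1.14×503 + 2.76×951) / 1454 = 2.20 g/L = 2.20 mg/mL.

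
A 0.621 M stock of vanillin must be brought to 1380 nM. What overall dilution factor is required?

4.50 × 10⁵

Factor = C₀/C_target = 0.621 M / 1380 nM = 4.50 × 10⁵.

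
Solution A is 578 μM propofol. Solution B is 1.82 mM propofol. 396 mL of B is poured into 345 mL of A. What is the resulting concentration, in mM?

C_B = 1.82 mM = 1820 μM.
C_mix = (C_A·V_A + C_B·V_B)/(V_A + V_B) = (578×345 + 1820×396) / 741.0 = 1242 μM = 1.24 mM.

1.24 mM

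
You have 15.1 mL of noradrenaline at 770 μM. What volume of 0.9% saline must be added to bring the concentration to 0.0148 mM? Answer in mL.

0.0148 mM = 14.8 μM.
V₂ = C₁V₁/C₂ = 770 × 15.1 / 14.8 = 786 mL.
Diluent to add = V₂ − V₁ = 786 − 15.1 = 771 mL.

771 mL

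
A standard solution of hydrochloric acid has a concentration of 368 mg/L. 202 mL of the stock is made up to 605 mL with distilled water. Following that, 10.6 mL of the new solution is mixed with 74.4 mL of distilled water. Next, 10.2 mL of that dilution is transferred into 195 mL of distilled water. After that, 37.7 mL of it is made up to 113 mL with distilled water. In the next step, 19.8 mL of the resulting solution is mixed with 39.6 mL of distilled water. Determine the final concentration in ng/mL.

Overall dilution factor = 2.995 × 8.019 × 20.12 × 2.997 × 3 = 4345.
368 mg/L / 4345 = 0.0847 mg/L = 84.7 ng/mL.

84.7 ng/mL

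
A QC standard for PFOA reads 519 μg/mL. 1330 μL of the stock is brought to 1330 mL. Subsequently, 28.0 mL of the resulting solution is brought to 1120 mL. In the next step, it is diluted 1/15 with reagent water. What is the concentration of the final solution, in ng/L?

865 ng/L

Overall dilution factor = 1000 × 40 × 15 = 6.00 × 10⁵.
519 μg/mL / 6.00 × 10⁵ = 8.65 × 10⁻⁴ μg/mL = 865 ng/L.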